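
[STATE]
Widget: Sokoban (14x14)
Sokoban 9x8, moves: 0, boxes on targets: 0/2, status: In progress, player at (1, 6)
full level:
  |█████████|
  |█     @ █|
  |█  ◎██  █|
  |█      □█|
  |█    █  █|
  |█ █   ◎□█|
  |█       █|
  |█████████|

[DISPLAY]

█████████     
█     @ █     
█  ◎██  █     
█      □█     
█    █  █     
█ █   ◎□█     
█       █     
█████████     
Moves: 0  0/2 
              
              
              
              
              


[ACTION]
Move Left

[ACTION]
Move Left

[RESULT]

█████████     
█   @   █     
█  ◎██  █     
█      □█     
█    █  █     
█ █   ◎□█     
█       █     
█████████     
Moves: 2  0/2 
              
              
              
              
              


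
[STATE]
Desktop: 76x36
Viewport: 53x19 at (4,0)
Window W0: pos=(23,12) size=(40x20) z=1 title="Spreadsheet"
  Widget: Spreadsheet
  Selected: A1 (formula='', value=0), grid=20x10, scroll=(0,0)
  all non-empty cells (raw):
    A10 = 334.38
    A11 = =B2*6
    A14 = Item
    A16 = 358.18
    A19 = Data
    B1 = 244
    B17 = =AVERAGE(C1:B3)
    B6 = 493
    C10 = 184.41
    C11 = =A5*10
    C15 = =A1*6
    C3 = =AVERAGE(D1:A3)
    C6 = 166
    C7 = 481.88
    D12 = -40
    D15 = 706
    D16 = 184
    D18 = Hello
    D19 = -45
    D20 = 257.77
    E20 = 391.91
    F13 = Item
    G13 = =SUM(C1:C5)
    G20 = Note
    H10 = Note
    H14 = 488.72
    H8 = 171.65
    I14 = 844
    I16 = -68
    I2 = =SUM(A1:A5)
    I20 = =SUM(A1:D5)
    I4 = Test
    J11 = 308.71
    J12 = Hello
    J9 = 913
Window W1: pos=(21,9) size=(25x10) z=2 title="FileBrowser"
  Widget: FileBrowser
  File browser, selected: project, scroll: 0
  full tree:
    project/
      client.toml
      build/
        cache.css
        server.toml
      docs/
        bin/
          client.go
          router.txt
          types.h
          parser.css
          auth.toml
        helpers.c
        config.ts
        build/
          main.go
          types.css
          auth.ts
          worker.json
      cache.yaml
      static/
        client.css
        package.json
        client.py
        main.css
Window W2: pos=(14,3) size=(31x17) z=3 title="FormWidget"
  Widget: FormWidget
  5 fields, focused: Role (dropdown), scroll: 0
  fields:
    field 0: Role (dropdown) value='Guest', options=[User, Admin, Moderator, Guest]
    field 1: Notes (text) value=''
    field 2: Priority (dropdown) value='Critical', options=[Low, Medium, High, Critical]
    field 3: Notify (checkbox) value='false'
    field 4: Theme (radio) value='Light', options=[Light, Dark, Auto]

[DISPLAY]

                                                     
                                                     
                                                     
          ┏━━━━━━━━━━━━━━━━━━━━━━━━━━━━━┓            
          ┃ FormWidget                  ┃            
          ┠─────────────────────────────┨            
          ┃> Role:       [Guest       ▼]┃            
          ┃  Notes:      [             ]┃            
          ┃  Priority:   [Critical    ▼]┃            
          ┃  Notify:     [ ]            ┃┓           
          ┃  Theme:      (●) Light  ( ) ┃┃           
          ┃                             ┃┨           
          ┃                             ┃┃━━━━━━━━━━━
          ┃                             ┃┃           
          ┃                             ┃┃───────────
          ┃                             ┃┃           
          ┃                             ┃┃ C       D 
          ┃                             ┃┃-----------
          ┃                             ┃┛     0     


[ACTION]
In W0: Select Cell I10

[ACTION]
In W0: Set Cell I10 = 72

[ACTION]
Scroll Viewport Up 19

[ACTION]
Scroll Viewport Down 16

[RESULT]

          ┃                             ┃┃ C       D 
          ┃                             ┃┃-----------
          ┃                             ┃┛     0     
          ┗━━━━━━━━━━━━━━━━━━━━━━━━━━━━━┛      0     
                   ┃  3        0       0#CIRC!       
                   ┃  4        0       0       0     
                   ┃  5        0       0       0     
                   ┃  6        0     493     166     
                   ┃  7        0       0  481.88     
                   ┃  8        0       0       0     
                   ┃  9        0       0       0     
                   ┃ 10   334.38       0  184.41     
                   ┃ 11        0       0       0     
                   ┃ 12        0       0       0     
                   ┃ 13        0       0       0     
                   ┗━━━━━━━━━━━━━━━━━━━━━━━━━━━━━━━━━
                                                     
                                                     
                                                     


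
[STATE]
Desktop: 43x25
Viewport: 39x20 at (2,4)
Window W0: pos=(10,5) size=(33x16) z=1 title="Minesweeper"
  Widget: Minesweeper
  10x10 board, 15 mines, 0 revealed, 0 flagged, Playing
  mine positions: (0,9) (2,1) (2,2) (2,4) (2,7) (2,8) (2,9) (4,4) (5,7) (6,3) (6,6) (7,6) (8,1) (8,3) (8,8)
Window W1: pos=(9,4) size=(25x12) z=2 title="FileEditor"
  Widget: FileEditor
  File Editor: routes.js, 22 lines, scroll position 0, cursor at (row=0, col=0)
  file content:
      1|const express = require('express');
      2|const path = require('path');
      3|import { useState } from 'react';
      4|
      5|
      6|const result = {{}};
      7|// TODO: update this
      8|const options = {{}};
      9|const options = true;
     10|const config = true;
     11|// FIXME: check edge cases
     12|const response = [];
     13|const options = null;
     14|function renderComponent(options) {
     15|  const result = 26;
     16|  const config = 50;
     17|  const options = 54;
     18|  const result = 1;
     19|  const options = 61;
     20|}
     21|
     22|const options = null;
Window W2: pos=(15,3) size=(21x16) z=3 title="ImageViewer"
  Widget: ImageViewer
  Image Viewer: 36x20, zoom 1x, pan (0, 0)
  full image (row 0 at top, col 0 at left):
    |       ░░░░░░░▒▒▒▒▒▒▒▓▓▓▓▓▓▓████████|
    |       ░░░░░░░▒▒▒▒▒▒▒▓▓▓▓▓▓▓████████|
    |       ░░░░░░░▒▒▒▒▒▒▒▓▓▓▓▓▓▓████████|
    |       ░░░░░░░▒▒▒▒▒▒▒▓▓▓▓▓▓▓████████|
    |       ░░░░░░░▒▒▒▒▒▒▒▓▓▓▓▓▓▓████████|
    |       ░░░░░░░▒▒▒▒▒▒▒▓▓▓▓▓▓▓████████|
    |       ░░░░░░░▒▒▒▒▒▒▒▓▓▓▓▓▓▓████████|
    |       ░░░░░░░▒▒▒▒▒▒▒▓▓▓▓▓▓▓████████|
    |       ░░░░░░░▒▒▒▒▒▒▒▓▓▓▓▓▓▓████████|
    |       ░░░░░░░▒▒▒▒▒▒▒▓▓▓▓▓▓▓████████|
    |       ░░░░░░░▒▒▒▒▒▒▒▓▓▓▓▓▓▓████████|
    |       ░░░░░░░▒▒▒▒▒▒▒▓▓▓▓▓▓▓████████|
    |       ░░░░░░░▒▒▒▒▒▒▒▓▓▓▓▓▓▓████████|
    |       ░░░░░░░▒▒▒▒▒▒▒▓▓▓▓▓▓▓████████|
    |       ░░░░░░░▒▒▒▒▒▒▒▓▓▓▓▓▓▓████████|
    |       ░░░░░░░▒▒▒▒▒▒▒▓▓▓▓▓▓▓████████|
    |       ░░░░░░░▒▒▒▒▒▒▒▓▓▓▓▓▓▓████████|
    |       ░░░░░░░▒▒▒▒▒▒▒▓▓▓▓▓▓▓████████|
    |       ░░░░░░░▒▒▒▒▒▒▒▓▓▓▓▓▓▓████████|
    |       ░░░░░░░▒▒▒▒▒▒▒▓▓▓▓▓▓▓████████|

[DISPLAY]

       ┏━━━━━┃ ImageViewer       ┃     
       ┃ File┠───────────────────┨━━━━━
       ┠─────┃       ░░░░░░░▒▒▒▒▒┃     
       ┃█onst┃       ░░░░░░░▒▒▒▒▒┃─────
       ┃const┃       ░░░░░░░▒▒▒▒▒┃     
       ┃impor┃       ░░░░░░░▒▒▒▒▒┃     
       ┃     ┃       ░░░░░░░▒▒▒▒▒┃     
       ┃     ┃       ░░░░░░░▒▒▒▒▒┃     
       ┃const┃       ░░░░░░░▒▒▒▒▒┃     
       ┃// TO┃       ░░░░░░░▒▒▒▒▒┃     
       ┃const┃       ░░░░░░░▒▒▒▒▒┃     
       ┗━━━━━┃       ░░░░░░░▒▒▒▒▒┃     
        ┃■■■■┃       ░░░░░░░▒▒▒▒▒┃     
        ┃■■■■┃       ░░░░░░░▒▒▒▒▒┃     
        ┃    ┗━━━━━━━━━━━━━━━━━━━┛     
        ┃                              
        ┗━━━━━━━━━━━━━━━━━━━━━━━━━━━━━━
                                       
                                       
                                       


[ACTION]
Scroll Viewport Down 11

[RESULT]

       ┃ File┠───────────────────┨━━━━━
       ┠─────┃       ░░░░░░░▒▒▒▒▒┃     
       ┃█onst┃       ░░░░░░░▒▒▒▒▒┃─────
       ┃const┃       ░░░░░░░▒▒▒▒▒┃     
       ┃impor┃       ░░░░░░░▒▒▒▒▒┃     
       ┃     ┃       ░░░░░░░▒▒▒▒▒┃     
       ┃     ┃       ░░░░░░░▒▒▒▒▒┃     
       ┃const┃       ░░░░░░░▒▒▒▒▒┃     
       ┃// TO┃       ░░░░░░░▒▒▒▒▒┃     
       ┃const┃       ░░░░░░░▒▒▒▒▒┃     
       ┗━━━━━┃       ░░░░░░░▒▒▒▒▒┃     
        ┃■■■■┃       ░░░░░░░▒▒▒▒▒┃     
        ┃■■■■┃       ░░░░░░░▒▒▒▒▒┃     
        ┃    ┗━━━━━━━━━━━━━━━━━━━┛     
        ┃                              
        ┗━━━━━━━━━━━━━━━━━━━━━━━━━━━━━━
                                       
                                       
                                       
                                       


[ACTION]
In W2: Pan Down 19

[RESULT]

       ┃ File┠───────────────────┨━━━━━
       ┠─────┃       ░░░░░░░▒▒▒▒▒┃     
       ┃█onst┃                   ┃─────
       ┃const┃                   ┃     
       ┃impor┃                   ┃     
       ┃     ┃                   ┃     
       ┃     ┃                   ┃     
       ┃const┃                   ┃     
       ┃// TO┃                   ┃     
       ┃const┃                   ┃     
       ┗━━━━━┃                   ┃     
        ┃■■■■┃                   ┃     
        ┃■■■■┃                   ┃     
        ┃    ┗━━━━━━━━━━━━━━━━━━━┛     
        ┃                              
        ┗━━━━━━━━━━━━━━━━━━━━━━━━━━━━━━
                                       
                                       
                                       
                                       


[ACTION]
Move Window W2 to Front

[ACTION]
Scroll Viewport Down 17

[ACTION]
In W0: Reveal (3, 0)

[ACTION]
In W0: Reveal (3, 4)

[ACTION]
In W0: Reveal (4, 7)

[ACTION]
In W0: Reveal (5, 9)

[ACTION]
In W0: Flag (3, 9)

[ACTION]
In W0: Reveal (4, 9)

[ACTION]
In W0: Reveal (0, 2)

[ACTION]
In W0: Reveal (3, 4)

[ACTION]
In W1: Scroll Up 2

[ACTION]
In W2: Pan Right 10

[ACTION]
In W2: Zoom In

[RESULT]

       ┃ File┠───────────────────┨━━━━━
       ┠─────┃    ░░░░░░░░░░░░░░▒┃     
       ┃█onst┃    ░░░░░░░░░░░░░░▒┃─────
       ┃const┃    ░░░░░░░░░░░░░░▒┃     
       ┃impor┃    ░░░░░░░░░░░░░░▒┃     
       ┃     ┃    ░░░░░░░░░░░░░░▒┃     
       ┃     ┃    ░░░░░░░░░░░░░░▒┃     
       ┃const┃    ░░░░░░░░░░░░░░▒┃     
       ┃// TO┃    ░░░░░░░░░░░░░░▒┃     
       ┃const┃    ░░░░░░░░░░░░░░▒┃     
       ┗━━━━━┃    ░░░░░░░░░░░░░░▒┃     
        ┃■■■■┃    ░░░░░░░░░░░░░░▒┃     
        ┃■■■■┃    ░░░░░░░░░░░░░░▒┃     
        ┃    ┗━━━━━━━━━━━━━━━━━━━┛     
        ┃                              
        ┗━━━━━━━━━━━━━━━━━━━━━━━━━━━━━━
                                       
                                       
                                       
                                       


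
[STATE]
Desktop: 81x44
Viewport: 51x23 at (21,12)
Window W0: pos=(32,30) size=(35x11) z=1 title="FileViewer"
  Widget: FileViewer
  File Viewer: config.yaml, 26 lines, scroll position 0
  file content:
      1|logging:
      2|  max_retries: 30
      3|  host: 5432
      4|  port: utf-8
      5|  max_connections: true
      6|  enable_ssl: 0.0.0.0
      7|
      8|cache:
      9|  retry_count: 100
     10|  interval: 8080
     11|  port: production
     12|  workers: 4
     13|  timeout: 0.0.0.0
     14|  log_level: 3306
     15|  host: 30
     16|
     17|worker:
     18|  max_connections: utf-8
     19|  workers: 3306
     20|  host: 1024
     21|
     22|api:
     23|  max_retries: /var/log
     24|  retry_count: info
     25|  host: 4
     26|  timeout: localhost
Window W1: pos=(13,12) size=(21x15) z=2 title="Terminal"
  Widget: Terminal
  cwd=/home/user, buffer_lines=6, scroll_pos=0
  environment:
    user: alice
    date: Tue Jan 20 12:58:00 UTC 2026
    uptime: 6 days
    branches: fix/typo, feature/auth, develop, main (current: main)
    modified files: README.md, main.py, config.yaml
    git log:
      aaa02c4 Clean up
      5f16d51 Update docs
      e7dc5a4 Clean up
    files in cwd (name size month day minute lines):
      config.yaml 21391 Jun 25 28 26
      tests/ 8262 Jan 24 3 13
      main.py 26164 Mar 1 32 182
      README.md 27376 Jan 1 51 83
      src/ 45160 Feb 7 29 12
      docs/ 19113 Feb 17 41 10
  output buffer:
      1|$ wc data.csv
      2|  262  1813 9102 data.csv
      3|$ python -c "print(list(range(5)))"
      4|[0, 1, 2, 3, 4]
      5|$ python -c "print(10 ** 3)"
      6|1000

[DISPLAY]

━━━━━━━━━━━━┓                                      
al          ┃                                      
────────────┨                                      
ta.csv      ┃                                      
1813 9102 da┃                                      
n -c "print(┃                                      
2, 3, 4]    ┃                                      
n -c "print(┃                                      
            ┃                                      
            ┃                                      
            ┃                                      
            ┃                                      
            ┃                                      
            ┃                                      
━━━━━━━━━━━━┛                                      
                                                   
                                                   
                                                   
           ┏━━━━━━━━━━━━━━━━━━━━━━━━━━━━━━━━━┓     
           ┃ FileViewer                      ┃     
           ┠─────────────────────────────────┨     
           ┃logging:                        ▲┃     
           ┃  max_retries: 30               █┃     


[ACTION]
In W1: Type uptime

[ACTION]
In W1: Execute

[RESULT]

━━━━━━━━━━━━┓                                      
al          ┃                                      
────────────┨                                      
ta.csv      ┃                                      
1813 9102 da┃                                      
n -c "print(┃                                      
2, 3, 4]    ┃                                      
n -c "print(┃                                      
            ┃                                      
e           ┃                                      
 up 6 days  ┃                                      
            ┃                                      
            ┃                                      
            ┃                                      
━━━━━━━━━━━━┛                                      
                                                   
                                                   
                                                   
           ┏━━━━━━━━━━━━━━━━━━━━━━━━━━━━━━━━━┓     
           ┃ FileViewer                      ┃     
           ┠─────────────────────────────────┨     
           ┃logging:                        ▲┃     
           ┃  max_retries: 30               █┃     


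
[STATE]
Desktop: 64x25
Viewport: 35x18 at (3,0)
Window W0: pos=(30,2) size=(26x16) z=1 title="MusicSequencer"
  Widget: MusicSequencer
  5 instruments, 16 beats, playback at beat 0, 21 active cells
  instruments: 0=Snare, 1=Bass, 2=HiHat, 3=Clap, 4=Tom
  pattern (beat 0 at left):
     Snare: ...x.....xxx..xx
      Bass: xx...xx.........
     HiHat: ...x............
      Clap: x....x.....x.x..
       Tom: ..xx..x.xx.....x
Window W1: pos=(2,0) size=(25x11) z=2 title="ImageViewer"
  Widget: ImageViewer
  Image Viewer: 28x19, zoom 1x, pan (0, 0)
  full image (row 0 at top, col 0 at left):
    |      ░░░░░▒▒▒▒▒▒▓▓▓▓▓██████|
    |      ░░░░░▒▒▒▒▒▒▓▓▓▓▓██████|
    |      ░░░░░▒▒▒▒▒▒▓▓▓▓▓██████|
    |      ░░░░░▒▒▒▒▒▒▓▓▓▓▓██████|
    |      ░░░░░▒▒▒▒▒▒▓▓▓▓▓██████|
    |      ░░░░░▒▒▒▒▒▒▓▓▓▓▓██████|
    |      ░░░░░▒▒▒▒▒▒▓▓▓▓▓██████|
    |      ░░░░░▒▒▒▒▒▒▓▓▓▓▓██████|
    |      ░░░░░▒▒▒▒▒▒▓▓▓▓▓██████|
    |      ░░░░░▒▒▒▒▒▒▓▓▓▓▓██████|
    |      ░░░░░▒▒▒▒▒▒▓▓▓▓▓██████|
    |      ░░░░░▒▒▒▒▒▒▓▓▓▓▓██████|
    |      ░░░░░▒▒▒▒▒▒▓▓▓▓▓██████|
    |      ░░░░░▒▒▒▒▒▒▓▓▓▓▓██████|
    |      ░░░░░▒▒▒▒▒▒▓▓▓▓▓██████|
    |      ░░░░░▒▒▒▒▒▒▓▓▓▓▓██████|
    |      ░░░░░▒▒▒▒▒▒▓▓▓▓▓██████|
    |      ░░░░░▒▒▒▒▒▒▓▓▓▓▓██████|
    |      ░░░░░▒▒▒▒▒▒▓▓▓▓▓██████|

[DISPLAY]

━━━━━━━━━━━━━━━━━━━━━━━┓           
 ImageViewer           ┃           
───────────────────────┨   ┏━━━━━━━
      ░░░░░▒▒▒▒▒▒▓▓▓▓▓█┃   ┃ MusicS
      ░░░░░▒▒▒▒▒▒▓▓▓▓▓█┃   ┠───────
      ░░░░░▒▒▒▒▒▒▓▓▓▓▓█┃   ┃      ▼
      ░░░░░▒▒▒▒▒▒▓▓▓▓▓█┃   ┃ Snare·
      ░░░░░▒▒▒▒▒▒▓▓▓▓▓█┃   ┃  Bass█
      ░░░░░▒▒▒▒▒▒▓▓▓▓▓█┃   ┃ HiHat·
      ░░░░░▒▒▒▒▒▒▓▓▓▓▓█┃   ┃  Clap█
━━━━━━━━━━━━━━━━━━━━━━━┛   ┃   Tom·
                           ┃       
                           ┃       
                           ┃       
                           ┃       
                           ┃       
                           ┃       
                           ┗━━━━━━━


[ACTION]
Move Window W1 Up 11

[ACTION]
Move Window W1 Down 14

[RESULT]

                                   
                                   
                           ┏━━━━━━━
                           ┃ MusicS
                           ┠───────
                           ┃      ▼
                           ┃ Snare·
                           ┃  Bass█
                           ┃ HiHat·
                           ┃  Clap█
                           ┃   Tom·
                           ┃       
                           ┃       
                           ┃       
━━━━━━━━━━━━━━━━━━━━━━━┓   ┃       
 ImageViewer           ┃   ┃       
───────────────────────┨   ┃       
      ░░░░░▒▒▒▒▒▒▓▓▓▓▓█┃   ┗━━━━━━━


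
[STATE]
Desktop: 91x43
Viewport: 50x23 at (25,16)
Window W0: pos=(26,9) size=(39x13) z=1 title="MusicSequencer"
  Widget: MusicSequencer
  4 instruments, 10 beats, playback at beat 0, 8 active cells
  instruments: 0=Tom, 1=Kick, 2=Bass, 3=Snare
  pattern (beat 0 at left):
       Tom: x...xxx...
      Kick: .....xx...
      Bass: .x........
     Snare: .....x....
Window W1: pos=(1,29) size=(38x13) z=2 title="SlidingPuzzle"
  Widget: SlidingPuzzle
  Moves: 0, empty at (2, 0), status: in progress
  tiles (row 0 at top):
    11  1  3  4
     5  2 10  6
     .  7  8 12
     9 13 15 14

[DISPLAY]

 ┃ Snare·····█····                     ┃          
 ┃                                     ┃          
 ┃                                     ┃          
 ┃                                     ┃          
 ┃                                     ┃          
 ┗━━━━━━━━━━━━━━━━━━━━━━━━━━━━━━━━━━━━━┛          
                                                  
                                                  
                                                  
                                                  
                                                  
                                                  
                                                  
━━━━━━━━━━━━━┓                                    
             ┃                                    
─────────────┨                                    
             ┃                                    
             ┃                                    
             ┃                                    
             ┃                                    
             ┃                                    
             ┃                                    
             ┃                                    


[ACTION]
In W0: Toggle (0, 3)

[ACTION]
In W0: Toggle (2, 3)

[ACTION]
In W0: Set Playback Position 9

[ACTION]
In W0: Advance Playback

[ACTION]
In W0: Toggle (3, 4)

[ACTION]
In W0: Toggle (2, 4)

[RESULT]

 ┃ Snare····██····                     ┃          
 ┃                                     ┃          
 ┃                                     ┃          
 ┃                                     ┃          
 ┃                                     ┃          
 ┗━━━━━━━━━━━━━━━━━━━━━━━━━━━━━━━━━━━━━┛          
                                                  
                                                  
                                                  
                                                  
                                                  
                                                  
                                                  
━━━━━━━━━━━━━┓                                    
             ┃                                    
─────────────┨                                    
             ┃                                    
             ┃                                    
             ┃                                    
             ┃                                    
             ┃                                    
             ┃                                    
             ┃                                    


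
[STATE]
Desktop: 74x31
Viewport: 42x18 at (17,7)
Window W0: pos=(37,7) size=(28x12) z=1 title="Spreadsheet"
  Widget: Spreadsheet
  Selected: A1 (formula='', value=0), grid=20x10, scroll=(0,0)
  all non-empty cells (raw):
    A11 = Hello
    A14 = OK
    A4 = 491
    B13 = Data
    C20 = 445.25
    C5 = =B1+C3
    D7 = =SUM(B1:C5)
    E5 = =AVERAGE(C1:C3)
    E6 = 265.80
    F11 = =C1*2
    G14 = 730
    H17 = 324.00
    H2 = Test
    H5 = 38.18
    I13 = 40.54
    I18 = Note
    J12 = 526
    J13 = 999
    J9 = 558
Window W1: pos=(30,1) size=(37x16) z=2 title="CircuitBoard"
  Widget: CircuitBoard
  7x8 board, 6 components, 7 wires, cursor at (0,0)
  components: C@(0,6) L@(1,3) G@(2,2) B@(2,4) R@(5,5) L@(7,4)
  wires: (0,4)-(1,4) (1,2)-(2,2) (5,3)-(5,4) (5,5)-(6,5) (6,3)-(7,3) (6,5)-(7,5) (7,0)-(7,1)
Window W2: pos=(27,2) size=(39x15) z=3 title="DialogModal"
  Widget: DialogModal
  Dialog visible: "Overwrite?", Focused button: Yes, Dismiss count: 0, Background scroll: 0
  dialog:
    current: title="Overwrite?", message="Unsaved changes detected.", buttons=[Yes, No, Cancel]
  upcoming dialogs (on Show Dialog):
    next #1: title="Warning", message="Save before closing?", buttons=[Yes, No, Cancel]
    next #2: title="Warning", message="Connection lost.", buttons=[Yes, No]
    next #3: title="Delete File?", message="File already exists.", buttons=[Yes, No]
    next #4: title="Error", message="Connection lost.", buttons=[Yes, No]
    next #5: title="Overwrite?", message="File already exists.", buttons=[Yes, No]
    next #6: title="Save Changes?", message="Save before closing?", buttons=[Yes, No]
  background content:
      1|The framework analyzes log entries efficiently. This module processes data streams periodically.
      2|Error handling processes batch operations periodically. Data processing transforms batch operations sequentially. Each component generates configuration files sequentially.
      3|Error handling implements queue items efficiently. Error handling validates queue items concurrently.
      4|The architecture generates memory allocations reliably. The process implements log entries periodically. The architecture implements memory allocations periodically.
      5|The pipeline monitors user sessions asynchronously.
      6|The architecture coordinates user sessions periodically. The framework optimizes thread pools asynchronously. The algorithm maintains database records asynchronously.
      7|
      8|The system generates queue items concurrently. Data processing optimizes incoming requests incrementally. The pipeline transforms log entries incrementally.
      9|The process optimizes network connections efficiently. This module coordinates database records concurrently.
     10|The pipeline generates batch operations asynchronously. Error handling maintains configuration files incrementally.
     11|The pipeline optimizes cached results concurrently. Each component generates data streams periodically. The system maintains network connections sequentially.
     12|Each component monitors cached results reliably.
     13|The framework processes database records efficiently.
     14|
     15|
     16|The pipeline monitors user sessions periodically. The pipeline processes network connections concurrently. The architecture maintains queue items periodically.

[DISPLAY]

          ┃Error handling implements queue
          ┃The ┌──────────────────────────
          ┃The │         Overwrite?       
          ┃The │ Unsaved changes detected.
          ┃    │    [Yes]  No   Cancel    
          ┃The └──────────────────────────
          ┃The process optimizes network c
          ┃The pipeline generates batch op
          ┃The pipeline optimizes cached r
          ┗━━━━━━━━━━━━━━━━━━━━━━━━━━━━━━━
                    ┃  5        0       0 
                    ┗━━━━━━━━━━━━━━━━━━━━━
                                          
                                          
                                          
                                          
                                          
                                          


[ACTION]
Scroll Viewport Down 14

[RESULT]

          ┃The process optimizes network c
          ┃The pipeline generates batch op
          ┃The pipeline optimizes cached r
          ┗━━━━━━━━━━━━━━━━━━━━━━━━━━━━━━━
                    ┃  5        0       0 
                    ┗━━━━━━━━━━━━━━━━━━━━━
                                          
                                          
                                          
                                          
                                          
                                          
                                          
                                          
                                          
                                          
                                          
                                          


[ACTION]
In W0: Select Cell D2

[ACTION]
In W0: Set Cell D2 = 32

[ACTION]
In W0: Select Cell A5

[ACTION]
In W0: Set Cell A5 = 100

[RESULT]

          ┃The process optimizes network c
          ┃The pipeline generates batch op
          ┃The pipeline optimizes cached r
          ┗━━━━━━━━━━━━━━━━━━━━━━━━━━━━━━━
                    ┃  5    [100]       0 
                    ┗━━━━━━━━━━━━━━━━━━━━━
                                          
                                          
                                          
                                          
                                          
                                          
                                          
                                          
                                          
                                          
                                          
                                          


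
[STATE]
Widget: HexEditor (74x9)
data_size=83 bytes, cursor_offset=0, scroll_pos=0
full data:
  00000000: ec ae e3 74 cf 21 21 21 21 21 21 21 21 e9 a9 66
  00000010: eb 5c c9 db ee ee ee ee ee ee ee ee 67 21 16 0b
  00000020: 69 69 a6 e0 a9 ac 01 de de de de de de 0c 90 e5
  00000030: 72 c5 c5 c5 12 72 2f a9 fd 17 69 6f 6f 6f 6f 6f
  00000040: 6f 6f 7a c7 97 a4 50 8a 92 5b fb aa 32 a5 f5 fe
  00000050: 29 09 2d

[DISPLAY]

00000000  EC ae e3 74 cf 21 21 21  21 21 21 21 21 e9 a9 66  |...t.!!!!!!!!
00000010  eb 5c c9 db ee ee ee ee  ee ee ee ee 67 21 16 0b  |.\..........g
00000020  69 69 a6 e0 a9 ac 01 de  de de de de de 0c 90 e5  |ii...........
00000030  72 c5 c5 c5 12 72 2f a9  fd 17 69 6f 6f 6f 6f 6f  |r....r/...ioo
00000040  6f 6f 7a c7 97 a4 50 8a  92 5b fb aa 32 a5 f5 fe  |ooz...P..[..2
00000050  29 09 2d                                          |).-          
                                                                          
                                                                          
                                                                          


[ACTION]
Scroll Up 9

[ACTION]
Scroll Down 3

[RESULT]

00000030  72 c5 c5 c5 12 72 2f a9  fd 17 69 6f 6f 6f 6f 6f  |r....r/...ioo
00000040  6f 6f 7a c7 97 a4 50 8a  92 5b fb aa 32 a5 f5 fe  |ooz...P..[..2
00000050  29 09 2d                                          |).-          
                                                                          
                                                                          
                                                                          
                                                                          
                                                                          
                                                                          


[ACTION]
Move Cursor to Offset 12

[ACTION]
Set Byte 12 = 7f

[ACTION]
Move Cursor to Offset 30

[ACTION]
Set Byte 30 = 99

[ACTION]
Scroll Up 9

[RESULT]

00000000  ec ae e3 74 cf 21 21 21  21 21 21 21 7f e9 a9 66  |...t.!!!!!!!.
00000010  eb 5c c9 db ee ee ee ee  ee ee ee ee 67 21 99 0b  |.\..........g
00000020  69 69 a6 e0 a9 ac 01 de  de de de de de 0c 90 e5  |ii...........
00000030  72 c5 c5 c5 12 72 2f a9  fd 17 69 6f 6f 6f 6f 6f  |r....r/...ioo
00000040  6f 6f 7a c7 97 a4 50 8a  92 5b fb aa 32 a5 f5 fe  |ooz...P..[..2
00000050  29 09 2d                                          |).-          
                                                                          
                                                                          
                                                                          


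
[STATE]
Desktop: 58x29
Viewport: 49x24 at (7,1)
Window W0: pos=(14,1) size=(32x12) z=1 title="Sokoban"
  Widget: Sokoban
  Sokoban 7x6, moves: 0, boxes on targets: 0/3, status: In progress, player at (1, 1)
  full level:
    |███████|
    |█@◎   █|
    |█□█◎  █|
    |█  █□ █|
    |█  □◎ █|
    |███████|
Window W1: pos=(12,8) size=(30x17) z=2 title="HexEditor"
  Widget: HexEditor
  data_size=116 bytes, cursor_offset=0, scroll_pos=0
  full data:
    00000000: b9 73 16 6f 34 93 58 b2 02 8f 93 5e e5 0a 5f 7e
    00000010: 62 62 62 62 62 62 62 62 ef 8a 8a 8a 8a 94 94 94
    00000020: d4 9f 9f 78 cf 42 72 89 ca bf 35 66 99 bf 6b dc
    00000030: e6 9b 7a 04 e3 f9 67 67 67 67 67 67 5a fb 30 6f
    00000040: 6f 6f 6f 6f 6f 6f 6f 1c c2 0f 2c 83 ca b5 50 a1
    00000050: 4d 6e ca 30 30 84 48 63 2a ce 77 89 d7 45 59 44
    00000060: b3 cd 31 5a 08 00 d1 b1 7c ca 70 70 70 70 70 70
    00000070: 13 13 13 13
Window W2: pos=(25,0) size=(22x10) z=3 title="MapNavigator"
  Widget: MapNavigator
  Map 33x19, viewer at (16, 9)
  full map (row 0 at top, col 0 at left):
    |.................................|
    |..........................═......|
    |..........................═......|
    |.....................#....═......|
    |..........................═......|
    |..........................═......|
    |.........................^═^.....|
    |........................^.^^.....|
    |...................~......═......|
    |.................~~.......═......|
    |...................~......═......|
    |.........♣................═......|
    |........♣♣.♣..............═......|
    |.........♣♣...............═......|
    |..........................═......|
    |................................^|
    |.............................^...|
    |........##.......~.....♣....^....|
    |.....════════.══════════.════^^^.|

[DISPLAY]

       ┏━━━━━━━━━━┃ MapNavigator       ┃         
       ┃ Sokoban  ┠────────────────────┨         
       ┠──────────┃...................^┃         
       ┃███████   ┃..................^.┃         
       ┃█@◎   █   ┃.............~......┃         
       ┃█□█◎  █   ┃..........@~~.......┃         
       ┃█  █□ █   ┃.............~......┃         
     ┏━━━━━━━━━━━━┃...♣................┃         
     ┃ HexEditor  ┗━━━━━━━━━━━━━━━━━━━━┛         
     ┠────────────────────────────┨   ┃          
     ┃00000000  B9 73 16 6f 34 93 ┃   ┃          
     ┃00000010  62 62 62 62 62 62 ┃━━━┛          
     ┃00000020  d4 9f 9f 78 cf 42 ┃              
     ┃00000030  e6 9b 7a 04 e3 f9 ┃              
     ┃00000040  6f 6f 6f 6f 6f 6f ┃              
     ┃00000050  4d 6e ca 30 30 84 ┃              
     ┃00000060  b3 cd 31 5a 08 00 ┃              
     ┃00000070  13 13 13 13       ┃              
     ┃                            ┃              
     ┃                            ┃              
     ┃                            ┃              
     ┃                            ┃              
     ┃                            ┃              
     ┗━━━━━━━━━━━━━━━━━━━━━━━━━━━━┛              


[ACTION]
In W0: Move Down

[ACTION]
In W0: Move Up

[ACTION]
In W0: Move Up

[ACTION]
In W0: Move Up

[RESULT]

       ┏━━━━━━━━━━┃ MapNavigator       ┃         
       ┃ Sokoban  ┠────────────────────┨         
       ┠──────────┃...................^┃         
       ┃███████   ┃..................^.┃         
       ┃█@◎   █   ┃.............~......┃         
       ┃█ █◎  █   ┃..........@~~.......┃         
       ┃█□ █□ █   ┃.............~......┃         
     ┏━━━━━━━━━━━━┃...♣................┃         
     ┃ HexEditor  ┗━━━━━━━━━━━━━━━━━━━━┛         
     ┠────────────────────────────┨   ┃          
     ┃00000000  B9 73 16 6f 34 93 ┃   ┃          
     ┃00000010  62 62 62 62 62 62 ┃━━━┛          
     ┃00000020  d4 9f 9f 78 cf 42 ┃              
     ┃00000030  e6 9b 7a 04 e3 f9 ┃              
     ┃00000040  6f 6f 6f 6f 6f 6f ┃              
     ┃00000050  4d 6e ca 30 30 84 ┃              
     ┃00000060  b3 cd 31 5a 08 00 ┃              
     ┃00000070  13 13 13 13       ┃              
     ┃                            ┃              
     ┃                            ┃              
     ┃                            ┃              
     ┃                            ┃              
     ┃                            ┃              
     ┗━━━━━━━━━━━━━━━━━━━━━━━━━━━━┛              


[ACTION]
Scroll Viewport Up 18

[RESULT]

                  ┏━━━━━━━━━━━━━━━━━━━━┓         
       ┏━━━━━━━━━━┃ MapNavigator       ┃         
       ┃ Sokoban  ┠────────────────────┨         
       ┠──────────┃...................^┃         
       ┃███████   ┃..................^.┃         
       ┃█@◎   █   ┃.............~......┃         
       ┃█ █◎  █   ┃..........@~~.......┃         
       ┃█□ █□ █   ┃.............~......┃         
     ┏━━━━━━━━━━━━┃...♣................┃         
     ┃ HexEditor  ┗━━━━━━━━━━━━━━━━━━━━┛         
     ┠────────────────────────────┨   ┃          
     ┃00000000  B9 73 16 6f 34 93 ┃   ┃          
     ┃00000010  62 62 62 62 62 62 ┃━━━┛          
     ┃00000020  d4 9f 9f 78 cf 42 ┃              
     ┃00000030  e6 9b 7a 04 e3 f9 ┃              
     ┃00000040  6f 6f 6f 6f 6f 6f ┃              
     ┃00000050  4d 6e ca 30 30 84 ┃              
     ┃00000060  b3 cd 31 5a 08 00 ┃              
     ┃00000070  13 13 13 13       ┃              
     ┃                            ┃              
     ┃                            ┃              
     ┃                            ┃              
     ┃                            ┃              
     ┃                            ┃              
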